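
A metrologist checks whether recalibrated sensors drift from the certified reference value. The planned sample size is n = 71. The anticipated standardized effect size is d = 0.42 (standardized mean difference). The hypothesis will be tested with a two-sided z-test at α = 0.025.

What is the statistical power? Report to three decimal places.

Power ≈ 0.903

Noncentrality parameter: δ = d·√n = 0.42 × √71 = 3.5390
Two-sided α = 0.025 → critical value z_{0.0125} = 2.241.
Power = Φ(δ − 2.241) + Φ(−δ − 2.241) = Φ(1.298) + Φ(-5.780) = 0.9028 + 0.0000 = 0.9028.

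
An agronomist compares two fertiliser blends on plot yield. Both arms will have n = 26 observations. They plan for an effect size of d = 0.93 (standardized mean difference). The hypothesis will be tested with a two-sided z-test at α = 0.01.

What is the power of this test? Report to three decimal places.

Power ≈ 0.782

Noncentrality parameter: δ = d·√(n/2) = 0.93 × √(26/2) = 3.3532
Critical value for a two-sided test at α = 0.01: z_{α/2} = 2.576.
Power = Φ(δ − 2.576) + Φ(−δ − 2.576) = Φ(0.777) + Φ(-5.929) = 0.7815 + 0.0000 = 0.7815.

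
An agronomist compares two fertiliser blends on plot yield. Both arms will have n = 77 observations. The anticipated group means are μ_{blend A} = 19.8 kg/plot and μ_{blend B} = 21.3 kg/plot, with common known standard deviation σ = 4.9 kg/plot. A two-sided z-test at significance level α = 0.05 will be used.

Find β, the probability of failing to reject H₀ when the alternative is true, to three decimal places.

β ≈ 0.524

Standardized effect: d = |μ_{blend A} − μ_{blend B}| / σ = |19.8 − 21.3| / 4.9 = 0.3061
Noncentrality parameter: δ = d·√(n/2) = 0.3061 × √(77/2) = 1.8994
Two-sided α = 0.05 → critical value z_{0.025} = 1.960.
Power = Φ(δ − 1.960) + Φ(−δ − 1.960) = Φ(-0.061) + Φ(-3.859) = 0.4759 + 0.0001 = 0.4759.
Type II error: β = 1 − power = 1 − 0.4759 = 0.5241.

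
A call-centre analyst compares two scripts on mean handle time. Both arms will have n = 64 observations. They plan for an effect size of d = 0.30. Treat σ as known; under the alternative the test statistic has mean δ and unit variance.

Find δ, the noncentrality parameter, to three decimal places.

δ ≈ 1.697

δ = d·√(n/2) = 0.30 × √(64/2) = 1.6971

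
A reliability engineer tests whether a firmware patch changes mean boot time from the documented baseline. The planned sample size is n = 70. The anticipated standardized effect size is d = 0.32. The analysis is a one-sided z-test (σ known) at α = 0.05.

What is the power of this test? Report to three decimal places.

Noncentrality parameter: δ = d·√n = 0.32 × √70 = 2.6773
One-sided α = 0.05 → critical value z_{0.05} = 1.645.
Power = Φ(δ − 1.645) = Φ(1.032) = 0.8491.

Power ≈ 0.849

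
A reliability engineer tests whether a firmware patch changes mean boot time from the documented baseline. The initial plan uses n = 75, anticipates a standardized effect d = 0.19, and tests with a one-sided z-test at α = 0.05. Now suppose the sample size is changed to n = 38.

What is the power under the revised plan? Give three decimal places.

With n = 38: δ = d·√n = 0.19 × √38 = 1.1712. Critical value z_{0.05} = 1.645.
Revised power = P(Z > 1.645 − δ) = Φ(-0.474) = 0.3179.

Power ≈ 0.318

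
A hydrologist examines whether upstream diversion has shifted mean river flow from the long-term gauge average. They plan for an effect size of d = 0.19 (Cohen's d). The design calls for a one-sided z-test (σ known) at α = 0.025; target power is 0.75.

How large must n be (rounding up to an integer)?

For power 0.75 need Φ(δ − z_{0.025}) = 0.75, so δ = z_{0.025} + z_{0.25} = 1.960 + 0.674 = 2.634.
δ = d·√n ⇒ n = (δ/d)² = (2.634 / 0.19)² = 192.25.
Rounding up, n = 193.

n = 193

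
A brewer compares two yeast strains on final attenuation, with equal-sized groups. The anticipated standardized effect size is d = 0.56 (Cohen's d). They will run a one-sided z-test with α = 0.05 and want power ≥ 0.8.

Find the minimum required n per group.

n = 40 per group

Set Φ(δ − 1.645) = 0.8; then δ − 1.645 = Φ⁻¹(0.8) = 0.842, giving δ = 2.486.
δ = d·√(n/2) ⇒ n = 2(δ/d)² = 2 × (2.486 / 0.56)² = 39.43.
Round up to the next whole unit.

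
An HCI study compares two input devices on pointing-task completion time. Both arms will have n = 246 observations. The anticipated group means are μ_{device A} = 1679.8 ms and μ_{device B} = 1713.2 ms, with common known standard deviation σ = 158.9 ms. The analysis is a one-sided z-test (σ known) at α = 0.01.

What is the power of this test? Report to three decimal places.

Standardized effect: d = |μ_{device A} − μ_{device B}| / σ = |1679.8 − 1713.2| / 158.9 = 0.2102
Noncentrality parameter: δ = d·√(n/2) = 0.2102 × √(246/2) = 2.3312
Critical value for a one-sided test at α = 0.01: z_α = 2.326.
Power = Φ(δ − 2.326) = Φ(0.005) = 0.5019.

Power ≈ 0.502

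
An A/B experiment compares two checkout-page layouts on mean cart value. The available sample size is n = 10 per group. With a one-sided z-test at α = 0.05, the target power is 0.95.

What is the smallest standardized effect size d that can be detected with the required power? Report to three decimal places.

d ≈ 1.471

Required noncentrality: δ = z_{0.05} + z_{0.05} = 1.645 + 1.645 = 3.290.
δ = d·√(n/2) ⇒ d = δ/√(n/2) = 3.290/√(10/2) = 1.4712.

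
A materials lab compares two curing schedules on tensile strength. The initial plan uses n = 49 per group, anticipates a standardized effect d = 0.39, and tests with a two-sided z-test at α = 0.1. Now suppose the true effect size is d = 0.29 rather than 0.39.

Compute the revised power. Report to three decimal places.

Power ≈ 0.418

With d = 0.29: δ = d·√(n/2) = 0.29 × √(49/2) = 1.4354. Critical value z_{0.05} = 1.645.
Revised power = Φ(δ − 1.645) + Φ(−δ − 1.645) = Φ(-0.209) + Φ(-3.080) = 0.4171 + 0.0010 = 0.4181.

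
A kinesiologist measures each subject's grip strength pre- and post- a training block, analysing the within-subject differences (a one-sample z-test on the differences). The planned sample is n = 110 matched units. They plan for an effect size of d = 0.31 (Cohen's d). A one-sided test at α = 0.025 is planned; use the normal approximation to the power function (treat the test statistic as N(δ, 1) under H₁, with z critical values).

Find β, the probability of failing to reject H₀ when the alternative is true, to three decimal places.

Noncentrality parameter: δ = d·√n = 0.31 × √110 = 3.2513
Critical value for a one-sided test at α = 0.025: z_α = 1.960.
Power = Φ(δ − 1.960) = Φ(1.291) = 0.9017.
Type II error: β = 1 − power = 1 − 0.9017 = 0.0983.

β ≈ 0.098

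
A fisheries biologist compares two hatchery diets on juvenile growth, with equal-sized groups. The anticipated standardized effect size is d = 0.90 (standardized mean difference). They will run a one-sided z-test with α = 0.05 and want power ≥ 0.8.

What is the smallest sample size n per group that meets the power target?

n = 16 per group

Set Φ(δ − 1.645) = 0.8; then δ − 1.645 = Φ⁻¹(0.8) = 0.842, giving δ = 2.486.
δ = d·√(n/2) ⇒ n = 2(δ/d)² = 2 × (2.486 / 0.90)² = 15.27.
Round up to the next whole unit.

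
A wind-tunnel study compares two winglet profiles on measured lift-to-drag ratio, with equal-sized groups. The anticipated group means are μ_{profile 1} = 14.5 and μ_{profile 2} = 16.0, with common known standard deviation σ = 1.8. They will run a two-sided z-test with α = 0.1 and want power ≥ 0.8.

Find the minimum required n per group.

n = 18 per group

Standardized effect: d = |μ_{profile 1} − μ_{profile 2}| / σ = |14.5 − 16.0| / 1.8 = 0.8333
Set Φ(δ − 1.645) = 0.8; then δ − 1.645 = Φ⁻¹(0.8) = 0.842, giving δ = 2.486.
(The Φ(−δ − z_{α/2}) term is vanishingly small for δ > 0 and is dropped in the standard sample-size formula.)
δ = d·√(n/2) ⇒ n = 2(δ/d)² = 2 × (2.486 / 0.8333)² = 17.81.
Round up to the next whole unit.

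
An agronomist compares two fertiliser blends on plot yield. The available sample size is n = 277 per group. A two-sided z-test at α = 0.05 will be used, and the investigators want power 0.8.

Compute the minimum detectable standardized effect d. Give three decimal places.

d ≈ 0.238

Required noncentrality: δ = z_{0.025} + z_{0.20} = 1.960 + 0.842 = 2.802.
(The second rejection-region term Φ(−δ − z_{α/2}) is negligible and dropped.)
δ = d·√(n/2) ⇒ d = δ/√(n/2) = 2.802/√(277/2) = 0.2381.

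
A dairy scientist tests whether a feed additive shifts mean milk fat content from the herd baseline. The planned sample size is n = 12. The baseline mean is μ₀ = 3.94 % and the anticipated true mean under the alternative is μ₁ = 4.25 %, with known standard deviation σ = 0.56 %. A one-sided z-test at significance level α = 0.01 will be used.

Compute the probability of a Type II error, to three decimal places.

β ≈ 0.659

Standardized effect: d = |μ₁ − μ₀| / σ = |4.25 − 3.94| / 0.56 = 0.5536
Noncentrality parameter: δ = d·√n = 0.5536 × √12 = 1.9176
One-sided α = 0.01 → critical value z_{0.01} = 2.326.
Power = P(Z > 2.326 − δ) = Φ(-0.409) = 0.3414.
Type II error: β = 1 − power = 1 − 0.3414 = 0.6586.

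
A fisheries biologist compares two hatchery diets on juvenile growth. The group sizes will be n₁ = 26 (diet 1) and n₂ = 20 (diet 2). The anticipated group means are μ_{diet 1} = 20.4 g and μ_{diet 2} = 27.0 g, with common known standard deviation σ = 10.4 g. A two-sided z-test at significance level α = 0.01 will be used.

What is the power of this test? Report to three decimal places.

Power ≈ 0.329

Standardized effect: d = |μ_{diet 1} − μ_{diet 2}| / σ = |20.4 − 27.0| / 10.4 = 0.6346
Noncentrality parameter: δ = d / √(1/n₁ + 1/n₂) = 0.6346 / √(1/26 + 1/20) = 2.1337
Critical value for a two-sided test at α = 0.01: z_{α/2} = 2.576.
Power = Φ(δ − 2.576) + Φ(−δ − 2.576) = Φ(-0.442) + Φ(-4.710) = 0.3292 + 0.0000 = 0.3292.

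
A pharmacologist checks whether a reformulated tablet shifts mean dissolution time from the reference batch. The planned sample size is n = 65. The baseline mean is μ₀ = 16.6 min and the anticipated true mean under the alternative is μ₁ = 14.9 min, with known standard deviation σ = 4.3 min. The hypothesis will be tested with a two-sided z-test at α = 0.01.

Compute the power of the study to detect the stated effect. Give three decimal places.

Power ≈ 0.730

Standardized effect: d = |μ₁ − μ₀| / σ = |14.9 − 16.6| / 4.3 = 0.3953
Noncentrality parameter: δ = d·√n = 0.3953 × √65 = 3.1874
Two-sided α = 0.01 → critical value z_{0.005} = 2.576.
Power = Φ(δ − 2.576) + Φ(−δ − 2.576) = Φ(0.612) + Φ(-5.763) = 0.7296 + 0.0000 = 0.7296.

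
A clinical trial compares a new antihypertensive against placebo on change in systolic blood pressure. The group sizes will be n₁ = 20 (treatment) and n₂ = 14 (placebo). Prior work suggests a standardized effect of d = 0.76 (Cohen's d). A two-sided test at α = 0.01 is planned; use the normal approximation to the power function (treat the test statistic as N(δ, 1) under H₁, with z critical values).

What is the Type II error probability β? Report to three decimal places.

β ≈ 0.654

Noncentrality parameter: δ = d / √(1/n₁ + 1/n₂) = 0.76 / √(1/20 + 1/14) = 2.1810
Two-sided α = 0.01 → critical value z_{0.005} = 2.576.
Power = Φ(δ − 2.576) + Φ(−δ − 2.576) = Φ(-0.395) + Φ(-4.757) = 0.3465 + 0.0000 = 0.3465.
Type II error: β = 1 − power = 1 − 0.3465 = 0.6535.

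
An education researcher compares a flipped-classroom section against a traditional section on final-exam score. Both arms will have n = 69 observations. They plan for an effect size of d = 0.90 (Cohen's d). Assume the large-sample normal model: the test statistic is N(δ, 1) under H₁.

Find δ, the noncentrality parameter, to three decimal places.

δ = d·√(n/2) = 0.90 × √(69/2) = 5.2863

δ ≈ 5.286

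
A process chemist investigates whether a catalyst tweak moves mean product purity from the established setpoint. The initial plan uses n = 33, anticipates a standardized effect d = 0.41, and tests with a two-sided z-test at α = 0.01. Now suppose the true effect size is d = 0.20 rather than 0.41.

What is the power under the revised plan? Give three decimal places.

Power ≈ 0.077

With d = 0.20: δ = d·√n = 0.20 × √33 = 1.1489. Critical value z_{0.005} = 2.576.
Revised power = Φ(δ − 2.576) + Φ(−δ − 2.576) = Φ(-1.427) + Φ(-3.725) = 0.0768 + 0.0001 = 0.0769.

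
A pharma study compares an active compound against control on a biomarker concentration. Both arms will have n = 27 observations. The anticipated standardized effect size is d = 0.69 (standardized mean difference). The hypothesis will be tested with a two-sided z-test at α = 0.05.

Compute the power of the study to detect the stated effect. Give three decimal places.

Power ≈ 0.717

Noncentrality parameter: δ = d·√(n/2) = 0.69 × √(27/2) = 2.5352
Two-sided α = 0.05 → critical value z_{0.025} = 1.960.
Power = Φ(δ − 1.960) + Φ(−δ − 1.960) = Φ(0.575) + Φ(-4.495) = 0.7174 + 0.0000 = 0.7174.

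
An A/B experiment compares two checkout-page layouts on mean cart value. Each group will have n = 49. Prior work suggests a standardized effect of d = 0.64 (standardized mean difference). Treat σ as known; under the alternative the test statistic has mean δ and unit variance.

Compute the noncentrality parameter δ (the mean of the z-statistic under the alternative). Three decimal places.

δ ≈ 3.168

δ = d·√(n/2) = 0.64 × √(49/2) = 3.1678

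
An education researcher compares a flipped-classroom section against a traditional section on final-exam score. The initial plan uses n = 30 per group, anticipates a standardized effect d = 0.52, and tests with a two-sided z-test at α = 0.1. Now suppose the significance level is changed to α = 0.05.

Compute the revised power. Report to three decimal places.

Power ≈ 0.522

δ = d·√(n/2) = 0.52 × √(30/2) = 2.0140 (unchanged). New critical value: z_{0.025} = 1.960.
Revised power = Φ(δ − 1.960) + Φ(−δ − 1.960) = Φ(0.054) + Φ(-3.974) = 0.5215 + 0.0000 = 0.5216.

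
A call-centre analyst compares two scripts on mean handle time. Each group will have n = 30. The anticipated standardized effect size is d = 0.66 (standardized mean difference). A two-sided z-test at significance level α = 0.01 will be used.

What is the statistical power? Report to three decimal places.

Power ≈ 0.492

Noncentrality parameter: δ = d·√(n/2) = 0.66 × √(30/2) = 2.5562
Two-sided α = 0.01 → critical value z_{0.005} = 2.576.
Power = Φ(δ − 2.576) + Φ(−δ − 2.576) = Φ(-0.020) + Φ(-5.132) = 0.4922 + 0.0000 = 0.4922.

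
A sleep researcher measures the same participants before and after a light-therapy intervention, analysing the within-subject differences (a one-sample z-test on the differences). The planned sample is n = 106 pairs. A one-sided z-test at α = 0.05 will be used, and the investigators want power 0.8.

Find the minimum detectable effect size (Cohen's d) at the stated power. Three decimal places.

d ≈ 0.242

Need Φ(δ − 1.645) = 0.8, so δ = 1.645 + 0.842 = 2.486.
δ = d·√n ⇒ d = δ/√n = 2.486/√106 = 0.2415.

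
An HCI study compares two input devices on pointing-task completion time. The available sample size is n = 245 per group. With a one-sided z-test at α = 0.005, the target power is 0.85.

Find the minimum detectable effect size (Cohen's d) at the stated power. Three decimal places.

Need Φ(δ − 2.576) = 0.85, so δ = 2.576 + 1.036 = 3.612.
δ = d·√(n/2) ⇒ d = δ/√(n/2) = 3.612/√(245/2) = 0.3264.

d ≈ 0.326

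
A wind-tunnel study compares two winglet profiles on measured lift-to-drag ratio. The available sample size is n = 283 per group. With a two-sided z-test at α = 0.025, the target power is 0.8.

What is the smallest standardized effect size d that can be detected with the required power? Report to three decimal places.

d ≈ 0.259

Need Φ(δ − 2.241) = 0.8, so δ = 2.241 + 0.842 = 3.083.
(The second rejection-region term Φ(−δ − z_{α/2}) is negligible and dropped.)
δ = d·√(n/2) ⇒ d = δ/√(n/2) = 3.083/√(283/2) = 0.2592.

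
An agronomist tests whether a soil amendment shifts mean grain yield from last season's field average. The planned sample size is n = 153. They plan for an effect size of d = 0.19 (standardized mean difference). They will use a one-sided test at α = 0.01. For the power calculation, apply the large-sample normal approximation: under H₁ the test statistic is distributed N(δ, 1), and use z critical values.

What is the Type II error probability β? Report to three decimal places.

β ≈ 0.490

Noncentrality parameter: δ = d·√n = 0.19 × √153 = 2.3502
One-sided α = 0.01 → critical value z_{0.01} = 2.326.
Power = Φ(δ − 2.326) = Φ(0.024) = 0.5095.
Type II error: β = 1 − power = 1 − 0.5095 = 0.4905.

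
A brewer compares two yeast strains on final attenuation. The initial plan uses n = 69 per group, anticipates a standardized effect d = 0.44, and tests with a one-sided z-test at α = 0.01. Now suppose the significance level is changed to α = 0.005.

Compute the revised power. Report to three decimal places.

δ = d·√(n/2) = 0.44 × √(69/2) = 2.5844 (unchanged). New critical value: z_{0.005} = 2.576.
Revised power = P(Z > 2.576 − δ) = Φ(0.009) = 0.5034.

Power ≈ 0.503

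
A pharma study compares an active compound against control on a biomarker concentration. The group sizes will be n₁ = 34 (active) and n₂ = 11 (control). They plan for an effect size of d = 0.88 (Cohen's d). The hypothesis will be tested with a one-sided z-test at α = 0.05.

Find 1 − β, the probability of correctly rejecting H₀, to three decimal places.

Power ≈ 0.814

Noncentrality parameter: δ = d / √(1/n₁ + 1/n₂) = 0.88 / √(1/34 + 1/11) = 2.5370
Critical value for a one-sided test at α = 0.05: z_α = 1.645.
Power = P(Z > 1.645 − δ) = Φ(0.892) = 0.8138.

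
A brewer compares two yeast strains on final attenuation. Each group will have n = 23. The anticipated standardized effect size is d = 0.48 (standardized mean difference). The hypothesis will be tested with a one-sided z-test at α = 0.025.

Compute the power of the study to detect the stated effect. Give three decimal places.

Noncentrality parameter: δ = d·√(n/2) = 0.48 × √(23/2) = 1.6278
One-sided α = 0.025 → critical value z_{0.025} = 1.960.
Power = P(Z > 1.960 − δ) = Φ(-0.332) = 0.3699.

Power ≈ 0.370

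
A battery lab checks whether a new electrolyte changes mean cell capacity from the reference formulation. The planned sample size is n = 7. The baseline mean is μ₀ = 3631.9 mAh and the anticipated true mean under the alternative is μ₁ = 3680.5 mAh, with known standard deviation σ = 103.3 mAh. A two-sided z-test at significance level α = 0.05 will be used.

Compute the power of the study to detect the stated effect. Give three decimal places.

Power ≈ 0.238

Standardized effect: d = |μ₁ − μ₀| / σ = |3680.5 − 3631.9| / 103.3 = 0.4705
Noncentrality parameter: δ = d·√n = 0.4705 × √7 = 1.2448
Two-sided α = 0.05 → critical value z_{0.025} = 1.960.
Power = Φ(δ − 1.960) + Φ(−δ − 1.960) = Φ(-0.715) + Φ(-3.205) = 0.2372 + 0.0007 = 0.2379.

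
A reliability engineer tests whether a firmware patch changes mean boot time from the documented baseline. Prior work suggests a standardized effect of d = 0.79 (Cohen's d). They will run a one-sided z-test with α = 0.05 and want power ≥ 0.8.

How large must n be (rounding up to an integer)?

Set Φ(δ − 1.645) = 0.8; then δ − 1.645 = Φ⁻¹(0.8) = 0.842, giving δ = 2.486.
δ = d·√n ⇒ n = (δ/d)² = (2.486 / 0.79)² = 9.91.
Rounding up, n = 10.

n = 10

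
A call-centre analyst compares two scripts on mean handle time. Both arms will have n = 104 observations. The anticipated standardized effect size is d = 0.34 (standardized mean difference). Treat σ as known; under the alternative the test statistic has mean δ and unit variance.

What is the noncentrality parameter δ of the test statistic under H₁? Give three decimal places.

The noncentrality parameter scales effect size by the design's sample-size factor: δ = d·√(n/2) = 0.34 × √(104/2) = 2.4518

δ ≈ 2.452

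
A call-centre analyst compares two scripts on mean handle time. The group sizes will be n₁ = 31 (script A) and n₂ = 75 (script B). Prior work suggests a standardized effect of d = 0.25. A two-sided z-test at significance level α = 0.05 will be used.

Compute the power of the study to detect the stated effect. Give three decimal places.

Power ≈ 0.216

Noncentrality parameter: δ = d / √(1/n₁ + 1/n₂) = 0.25 / √(1/31 + 1/75) = 1.1708
Critical value for a two-sided test at α = 0.05: z_{α/2} = 1.960.
Power = Φ(δ − 1.960) + Φ(−δ − 1.960) = Φ(-0.789) + Φ(-3.131) = 0.2150 + 0.0009 = 0.2159.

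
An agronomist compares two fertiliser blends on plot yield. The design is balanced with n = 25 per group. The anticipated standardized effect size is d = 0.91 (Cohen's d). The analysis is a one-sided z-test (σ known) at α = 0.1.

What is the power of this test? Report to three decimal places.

Power ≈ 0.974

Noncentrality parameter: δ = d·√(n/2) = 0.91 × √(25/2) = 3.2173
Critical value for a one-sided test at α = 0.1: z_α = 1.282.
Power = Φ(δ − 1.282) = Φ(1.936) = 0.9736.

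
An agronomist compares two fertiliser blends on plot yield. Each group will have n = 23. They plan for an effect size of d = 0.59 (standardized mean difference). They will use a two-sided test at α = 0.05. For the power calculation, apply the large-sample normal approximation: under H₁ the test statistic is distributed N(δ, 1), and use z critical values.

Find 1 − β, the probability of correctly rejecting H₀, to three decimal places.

Power ≈ 0.516

Noncentrality parameter: δ = d·√(n/2) = 0.59 × √(23/2) = 2.0008
Two-sided α = 0.05 → critical value z_{0.025} = 1.960.
Power = Φ(δ − 1.960) + Φ(−δ − 1.960) = Φ(0.041) + Φ(-3.961) = 0.5163 + 0.0000 = 0.5163.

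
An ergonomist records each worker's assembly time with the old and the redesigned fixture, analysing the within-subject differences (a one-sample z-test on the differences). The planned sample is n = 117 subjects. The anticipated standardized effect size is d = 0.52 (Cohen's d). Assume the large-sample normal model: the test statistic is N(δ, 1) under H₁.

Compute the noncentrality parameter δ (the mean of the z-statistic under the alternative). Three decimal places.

The noncentrality parameter scales effect size by the design's sample-size factor: δ = d·√n = 0.52 × √117 = 5.6247

δ ≈ 5.625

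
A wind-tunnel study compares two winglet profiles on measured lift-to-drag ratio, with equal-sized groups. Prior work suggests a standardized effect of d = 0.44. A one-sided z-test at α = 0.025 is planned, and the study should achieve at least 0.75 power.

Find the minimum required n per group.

n = 72 per group

For power 0.75 need Φ(δ − z_{0.025}) = 0.75, so δ = z_{0.025} + z_{0.25} = 1.960 + 0.674 = 2.634.
δ = d·√(n/2) ⇒ n = 2(δ/d)² = 2 × (2.634 / 0.44)² = 71.70.
Round up to the next whole unit.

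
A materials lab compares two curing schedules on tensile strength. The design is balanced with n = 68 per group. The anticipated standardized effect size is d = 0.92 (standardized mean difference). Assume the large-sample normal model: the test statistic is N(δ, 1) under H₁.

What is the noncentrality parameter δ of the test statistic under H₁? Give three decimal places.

δ = d·√(n/2) = 0.92 × √(68/2) = 5.3645

δ ≈ 5.364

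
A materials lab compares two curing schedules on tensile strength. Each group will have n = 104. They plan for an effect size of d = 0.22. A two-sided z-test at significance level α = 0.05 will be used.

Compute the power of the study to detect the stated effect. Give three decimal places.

Power ≈ 0.355

Noncentrality parameter: δ = d·√(n/2) = 0.22 × √(104/2) = 1.5864
Critical value for a two-sided test at α = 0.05: z_{α/2} = 1.960.
Power = Φ(δ − 1.960) + Φ(−δ − 1.960) = Φ(-0.374) + Φ(-3.546) = 0.3544 + 0.0002 = 0.3546.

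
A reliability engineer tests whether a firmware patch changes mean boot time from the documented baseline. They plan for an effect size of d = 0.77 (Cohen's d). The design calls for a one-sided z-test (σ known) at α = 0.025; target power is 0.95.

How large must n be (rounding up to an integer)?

Set Φ(δ − 1.960) = 0.95; then δ − 1.960 = Φ⁻¹(0.95) = 1.645, giving δ = 3.605.
δ = d·√n ⇒ n = (δ/d)² = (3.605 / 0.77)² = 21.92.
Rounding up, n = 22.

n = 22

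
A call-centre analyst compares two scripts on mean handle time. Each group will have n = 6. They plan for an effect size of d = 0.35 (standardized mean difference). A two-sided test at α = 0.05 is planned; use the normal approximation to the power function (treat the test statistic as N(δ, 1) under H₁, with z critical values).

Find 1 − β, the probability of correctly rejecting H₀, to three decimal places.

Noncentrality parameter: δ = d·√(n/2) = 0.35 × √(6/2) = 0.6062
Critical value for a two-sided test at α = 0.05: z_{α/2} = 1.960.
Power = Φ(δ − 1.960) + Φ(−δ − 1.960) = Φ(-1.354) + Φ(-2.566) = 0.0879 + 0.0051 = 0.0930.

Power ≈ 0.093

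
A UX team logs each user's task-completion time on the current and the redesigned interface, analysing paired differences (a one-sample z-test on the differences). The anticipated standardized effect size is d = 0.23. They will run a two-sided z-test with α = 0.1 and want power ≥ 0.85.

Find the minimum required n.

n = 136

For power 0.85 need Φ(δ − z_{0.05}) = 0.85, so δ = z_{0.05} + z_{0.15} = 1.645 + 1.036 = 2.681.
(The Φ(−δ − z_{α/2}) term is vanishingly small for δ > 0 and is dropped in the standard sample-size formula.)
δ = d·√n ⇒ n = (δ/d)² = (2.681 / 0.23)² = 135.90.
Rounding up, n = 136.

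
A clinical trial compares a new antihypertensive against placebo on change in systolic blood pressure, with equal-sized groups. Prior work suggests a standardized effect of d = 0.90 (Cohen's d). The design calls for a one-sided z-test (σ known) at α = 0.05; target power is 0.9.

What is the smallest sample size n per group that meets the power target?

Set Φ(δ − 1.645) = 0.9; then δ − 1.645 = Φ⁻¹(0.9) = 1.282, giving δ = 2.926.
δ = d·√(n/2) ⇒ n = 2(δ/d)² = 2 × (2.926 / 0.90)² = 21.15.
Rounding up, n = 22 per group.

n = 22 per group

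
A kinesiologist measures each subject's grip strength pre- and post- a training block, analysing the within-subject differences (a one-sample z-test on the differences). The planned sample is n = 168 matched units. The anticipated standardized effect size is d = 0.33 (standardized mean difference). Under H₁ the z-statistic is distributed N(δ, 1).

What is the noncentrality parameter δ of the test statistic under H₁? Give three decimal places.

δ = d·√n = 0.33 × √168 = 4.2773

δ ≈ 4.277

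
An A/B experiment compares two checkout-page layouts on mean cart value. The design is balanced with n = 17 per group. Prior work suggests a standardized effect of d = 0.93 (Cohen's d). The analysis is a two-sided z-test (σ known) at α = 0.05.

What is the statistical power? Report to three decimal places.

Noncentrality parameter: δ = d·√(n/2) = 0.93 × √(17/2) = 2.7114
Two-sided α = 0.05 → critical value z_{0.025} = 1.960.
Power = Φ(δ − 1.960) + Φ(−δ − 1.960) = Φ(0.751) + Φ(-4.671) = 0.7738 + 0.0000 = 0.7738.

Power ≈ 0.774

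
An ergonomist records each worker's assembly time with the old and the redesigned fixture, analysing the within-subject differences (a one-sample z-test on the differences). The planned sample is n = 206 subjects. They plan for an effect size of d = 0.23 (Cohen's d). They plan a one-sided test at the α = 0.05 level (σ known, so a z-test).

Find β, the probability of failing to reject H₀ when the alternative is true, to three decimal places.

β ≈ 0.049

Noncentrality parameter: δ = d·√n = 0.23 × √206 = 3.3011
Critical value for a one-sided test at α = 0.05: z_α = 1.645.
Power = P(Z > 1.645 − δ) = Φ(1.656) = 0.9512.
Type II error: β = 1 − power = 1 − 0.9512 = 0.0488.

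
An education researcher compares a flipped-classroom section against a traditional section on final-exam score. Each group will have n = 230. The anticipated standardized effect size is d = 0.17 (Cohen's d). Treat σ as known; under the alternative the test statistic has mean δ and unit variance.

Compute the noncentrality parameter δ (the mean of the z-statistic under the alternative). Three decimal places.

δ ≈ 1.823

The noncentrality parameter scales effect size by the design's sample-size factor: δ = d·√(n/2) = 0.17 × √(230/2) = 1.8230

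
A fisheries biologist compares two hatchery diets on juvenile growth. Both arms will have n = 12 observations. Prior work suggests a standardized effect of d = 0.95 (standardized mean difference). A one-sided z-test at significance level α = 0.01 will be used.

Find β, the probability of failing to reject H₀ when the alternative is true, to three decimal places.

β ≈ 0.500

Noncentrality parameter: δ = d·√(n/2) = 0.95 × √(12/2) = 2.3270
Critical value for a one-sided test at α = 0.01: z_α = 2.326.
Power = Φ(δ − 2.326) = Φ(0.001) = 0.5003.
Type II error: β = 1 − power = 1 − 0.5003 = 0.4997.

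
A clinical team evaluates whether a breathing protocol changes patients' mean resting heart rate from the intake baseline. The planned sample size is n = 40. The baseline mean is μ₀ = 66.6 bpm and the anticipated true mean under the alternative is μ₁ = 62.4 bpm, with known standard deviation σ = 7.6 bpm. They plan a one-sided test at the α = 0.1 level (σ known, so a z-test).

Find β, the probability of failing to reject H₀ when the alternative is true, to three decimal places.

Standardized effect: d = |μ₁ − μ₀| / σ = |62.4 − 66.6| / 7.6 = 0.5526
Noncentrality parameter: δ = d·√n = 0.5526 × √40 = 3.4951
Critical value for a one-sided test at α = 0.1: z_α = 1.282.
Power = Φ(δ − 1.282) = Φ(2.214) = 0.9866.
Type II error: β = 1 − power = 1 − 0.9866 = 0.0134.

β ≈ 0.013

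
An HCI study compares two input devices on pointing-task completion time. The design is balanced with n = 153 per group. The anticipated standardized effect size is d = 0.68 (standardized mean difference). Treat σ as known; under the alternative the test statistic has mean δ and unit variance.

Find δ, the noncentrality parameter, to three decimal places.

δ = d·√(n/2) = 0.68 × √(153/2) = 5.9476

δ ≈ 5.948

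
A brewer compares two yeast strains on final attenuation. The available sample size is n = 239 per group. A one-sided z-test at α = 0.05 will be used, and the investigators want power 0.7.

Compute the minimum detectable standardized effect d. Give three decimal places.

d ≈ 0.198

Need Φ(δ − 1.645) = 0.7, so δ = 1.645 + 0.524 = 2.169.
δ = d·√(n/2) ⇒ d = δ/√(n/2) = 2.169/√(239/2) = 0.1984.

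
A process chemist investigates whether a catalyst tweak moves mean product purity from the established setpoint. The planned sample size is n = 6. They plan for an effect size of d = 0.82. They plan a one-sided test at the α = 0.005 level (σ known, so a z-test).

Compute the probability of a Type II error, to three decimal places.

β ≈ 0.715

Noncentrality parameter: δ = d·√n = 0.82 × √6 = 2.0086
Critical value for a one-sided test at α = 0.005: z_α = 2.576.
Power = Φ(δ − 2.576) = Φ(-0.567) = 0.2853.
Type II error: β = 1 − power = 1 − 0.2853 = 0.7147.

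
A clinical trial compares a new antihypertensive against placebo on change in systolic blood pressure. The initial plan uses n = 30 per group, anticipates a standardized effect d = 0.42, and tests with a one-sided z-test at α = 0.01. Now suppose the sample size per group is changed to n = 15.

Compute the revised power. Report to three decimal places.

With n = 15 per group: δ = d·√(n/2) = 0.42 × √(15/2) = 1.1502. Critical value z_{0.01} = 2.326.
Revised power = P(Z > 2.326 − δ) = Φ(-1.176) = 0.1198.

Power ≈ 0.120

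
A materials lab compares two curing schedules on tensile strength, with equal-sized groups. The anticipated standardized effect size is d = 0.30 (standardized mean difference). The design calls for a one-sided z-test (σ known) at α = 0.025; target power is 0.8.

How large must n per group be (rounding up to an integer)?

n = 175 per group

For power 0.8 need Φ(δ − z_{0.025}) = 0.8, so δ = z_{0.025} + z_{0.20} = 1.960 + 0.842 = 2.802.
δ = d·√(n/2) ⇒ n = 2(δ/d)² = 2 × (2.802 / 0.30)² = 174.42.
Round up to the next whole unit.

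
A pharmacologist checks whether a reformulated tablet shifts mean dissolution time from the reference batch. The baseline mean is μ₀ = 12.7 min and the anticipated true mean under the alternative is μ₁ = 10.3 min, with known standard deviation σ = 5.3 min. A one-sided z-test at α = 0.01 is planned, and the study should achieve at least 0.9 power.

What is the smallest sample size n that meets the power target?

Standardized effect: d = |μ₁ − μ₀| / σ = |10.3 − 12.7| / 5.3 = 0.4528
Set Φ(δ − 2.326) = 0.9; then δ − 2.326 = Φ⁻¹(0.9) = 1.282, giving δ = 3.608.
δ = d·√n ⇒ n = (δ/d)² = (3.608 / 0.4528)² = 63.48.
Rounding up, n = 64.

n = 64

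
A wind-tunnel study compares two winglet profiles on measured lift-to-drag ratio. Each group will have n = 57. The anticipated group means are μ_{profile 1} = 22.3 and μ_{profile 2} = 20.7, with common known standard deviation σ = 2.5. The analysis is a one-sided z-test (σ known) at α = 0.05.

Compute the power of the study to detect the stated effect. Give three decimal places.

Standardized effect: d = |μ_{profile 1} − μ_{profile 2}| / σ = |22.3 − 20.7| / 2.5 = 0.6400
Noncentrality parameter: δ = d·√(n/2) = 0.6400 × √(57/2) = 3.4167
Critical value for a one-sided test at α = 0.05: z_α = 1.645.
Power = P(Z > 1.645 − δ) = Φ(1.772) = 0.9618.

Power ≈ 0.962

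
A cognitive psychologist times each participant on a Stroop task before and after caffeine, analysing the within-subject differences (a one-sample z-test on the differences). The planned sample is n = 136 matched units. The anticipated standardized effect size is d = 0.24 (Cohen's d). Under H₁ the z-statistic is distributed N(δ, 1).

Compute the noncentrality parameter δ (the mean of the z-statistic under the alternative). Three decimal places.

δ = d·√n = 0.24 × √136 = 2.7989

δ ≈ 2.799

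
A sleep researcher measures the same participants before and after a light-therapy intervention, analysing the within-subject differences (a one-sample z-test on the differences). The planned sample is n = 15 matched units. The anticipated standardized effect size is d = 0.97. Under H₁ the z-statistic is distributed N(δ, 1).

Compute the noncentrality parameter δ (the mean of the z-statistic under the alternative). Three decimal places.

The noncentrality parameter scales effect size by the design's sample-size factor: δ = d·√n = 0.97 × √15 = 3.7568

δ ≈ 3.757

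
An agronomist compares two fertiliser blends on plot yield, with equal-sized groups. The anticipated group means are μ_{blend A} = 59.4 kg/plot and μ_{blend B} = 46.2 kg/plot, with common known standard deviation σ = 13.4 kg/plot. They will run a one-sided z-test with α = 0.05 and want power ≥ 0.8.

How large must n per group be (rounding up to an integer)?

n = 13 per group

Standardized effect: d = |μ_{blend A} − μ_{blend B}| / σ = |59.4 − 46.2| / 13.4 = 0.9851
For power 0.8 need Φ(δ − z_{0.05}) = 0.8, so δ = z_{0.05} + z_{0.20} = 1.645 + 0.842 = 2.486.
δ = d·√(n/2) ⇒ n = 2(δ/d)² = 2 × (2.486 / 0.9851)² = 12.74.
Rounding up, n = 13 per group.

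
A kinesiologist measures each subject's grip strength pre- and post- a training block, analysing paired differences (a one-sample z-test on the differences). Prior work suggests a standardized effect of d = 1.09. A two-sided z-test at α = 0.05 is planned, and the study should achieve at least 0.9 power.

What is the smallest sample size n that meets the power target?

For power 0.9 need Φ(δ − z_{0.025}) = 0.9, so δ = z_{0.025} + z_{0.10} = 1.960 + 1.282 = 3.242.
(For δ > 0 the lower-tail rejection region contributes negligibly to power, so the one-term inversion is standard.)
δ = d·√n ⇒ n = (δ/d)² = (3.242 / 1.09)² = 8.84.
Rounding up, n = 9.

n = 9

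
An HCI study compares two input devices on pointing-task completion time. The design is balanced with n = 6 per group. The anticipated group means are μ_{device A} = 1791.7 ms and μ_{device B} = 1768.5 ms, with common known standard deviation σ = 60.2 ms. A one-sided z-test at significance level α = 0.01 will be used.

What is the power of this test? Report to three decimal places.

Standardized effect: d = |μ_{device A} − μ_{device B}| / σ = |1791.7 − 1768.5| / 60.2 = 0.3854
Noncentrality parameter: δ = d·√(n/2) = 0.3854 × √(6/2) = 0.6675
Critical value for a one-sided test at α = 0.01: z_α = 2.326.
Power = Φ(δ − 2.326) = Φ(-1.659) = 0.0486.

Power ≈ 0.049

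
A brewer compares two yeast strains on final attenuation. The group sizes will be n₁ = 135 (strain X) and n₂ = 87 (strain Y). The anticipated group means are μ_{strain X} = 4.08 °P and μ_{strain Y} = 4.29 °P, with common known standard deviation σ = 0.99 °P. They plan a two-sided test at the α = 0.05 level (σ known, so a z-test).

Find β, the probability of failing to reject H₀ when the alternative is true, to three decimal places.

β ≈ 0.661

Standardized effect: d = |μ_{strain X} − μ_{strain Y}| / σ = |4.08 − 4.29| / 0.99 = 0.2121
Noncentrality parameter: δ = d / √(1/n₁ + 1/n₂) = 0.2121 / √(1/135 + 1/87) = 1.5429
Two-sided α = 0.05 → critical value z_{0.025} = 1.960.
Power = Φ(δ − 1.960) + Φ(−δ − 1.960) = Φ(-0.417) + Φ(-3.503) = 0.3383 + 0.0002 = 0.3385.
Type II error: β = 1 − power = 1 − 0.3385 = 0.6615.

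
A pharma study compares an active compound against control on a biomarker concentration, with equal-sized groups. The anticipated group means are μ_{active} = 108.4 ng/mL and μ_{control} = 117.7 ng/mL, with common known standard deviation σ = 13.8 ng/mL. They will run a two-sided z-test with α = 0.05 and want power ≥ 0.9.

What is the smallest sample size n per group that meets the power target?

Standardized effect: d = |μ_{active} − μ_{control}| / σ = |108.4 − 117.7| / 13.8 = 0.6739
For power 0.9 need Φ(δ − z_{0.025}) = 0.9, so δ = z_{0.025} + z_{0.10} = 1.960 + 1.282 = 3.242.
(Ignoring the negligible lower-tail rejection probability gives the usual closed-form inversion.)
δ = d·√(n/2) ⇒ n = 2(δ/d)² = 2 × (3.242 / 0.6739)² = 46.27.
Round up to the next whole unit.

n = 47 per group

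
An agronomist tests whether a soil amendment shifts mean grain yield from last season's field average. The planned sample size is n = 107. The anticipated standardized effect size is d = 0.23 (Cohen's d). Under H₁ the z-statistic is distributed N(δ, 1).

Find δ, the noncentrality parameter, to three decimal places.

δ ≈ 2.379

The noncentrality parameter scales effect size by the design's sample-size factor: δ = d·√n = 0.23 × √107 = 2.3791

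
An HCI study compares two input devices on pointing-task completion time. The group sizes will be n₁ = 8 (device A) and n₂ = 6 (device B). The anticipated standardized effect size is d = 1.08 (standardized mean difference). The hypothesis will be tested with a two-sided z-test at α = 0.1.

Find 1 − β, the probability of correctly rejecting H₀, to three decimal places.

Power ≈ 0.639

Noncentrality parameter: δ = d / √(1/n₁ + 1/n₂) = 1.08 / √(1/8 + 1/6) = 1.9998
Two-sided α = 0.1 → critical value z_{0.05} = 1.645.
Power = Φ(δ − 1.645) + Φ(−δ − 1.645) = Φ(0.355) + Φ(-3.645) = 0.6387 + 0.0001 = 0.6388.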